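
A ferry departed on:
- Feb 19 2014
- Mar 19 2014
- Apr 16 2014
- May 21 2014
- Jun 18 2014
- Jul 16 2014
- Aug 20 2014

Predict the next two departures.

Sep 17 2014, Oct 15 2014

All dates are Wednesdays, 28, 28, 35, 28, 28, 35 days apart.
Specifically, the 3rd Wednesday of each month.
September 2014 — 3rd Wednesday is Sep 17 2014.
October 2014 — 3rd Wednesday is Oct 15 2014.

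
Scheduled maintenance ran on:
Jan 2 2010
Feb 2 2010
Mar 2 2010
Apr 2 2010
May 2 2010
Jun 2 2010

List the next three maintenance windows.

The day-of-month is always 2 (31, 28, 31, 30, 31 days between events).
So this recurs on the 2nd of each month.
Next: July 2010 → Jul 2 2010.
Next: August 2010 → Aug 2 2010.
Next: September 2010 → Sep 2 2010.

Jul 2 2010, Aug 2 2010, Sep 2 2010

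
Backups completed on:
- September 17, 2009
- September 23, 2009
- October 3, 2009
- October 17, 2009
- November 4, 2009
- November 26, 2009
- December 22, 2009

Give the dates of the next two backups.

The spacing grows by 4 each time: 6, 10, 14, 18, 22, 26 days.
Next gap: 30 days. December 22, 2009 + 30 days = January 21, 2010.
Next gap: 34 days. January 21, 2010 + 34 days = February 24, 2010.

January 21, 2010; February 24, 2010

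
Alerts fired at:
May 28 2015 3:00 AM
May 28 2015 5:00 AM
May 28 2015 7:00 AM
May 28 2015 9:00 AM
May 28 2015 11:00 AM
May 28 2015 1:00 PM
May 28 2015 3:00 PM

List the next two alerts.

May 28 2015 5:00 PM, May 28 2015 7:00 PM

Gaps: 2, 2, 2, 2, 2, 2 hours — each event is 2 hours after the previous one.
May 28 2015 3:00 PM + 2 h = May 28 2015 5:00 PM.
May 28 2015 5:00 PM + 2 h = May 28 2015 7:00 PM.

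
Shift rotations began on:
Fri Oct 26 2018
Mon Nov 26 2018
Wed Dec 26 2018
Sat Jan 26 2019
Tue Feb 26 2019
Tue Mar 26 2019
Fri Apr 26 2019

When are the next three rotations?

The day-of-month is always 26 (31, 30, 31, 31, 28, 31 days between events).
So this recurs on the 26th of each month.
May 2019: Sun May 26 2019.
June 2019: Wed Jun 26 2019.
Next: July 2019 → Fri Jul 26 2019.

Sun May 26 2019, Wed Jun 26 2019, Fri Jul 26 2019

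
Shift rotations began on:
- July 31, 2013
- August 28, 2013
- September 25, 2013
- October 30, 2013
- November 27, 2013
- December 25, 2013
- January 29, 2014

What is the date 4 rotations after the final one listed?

May 28, 2014

All Wednesdays; the gaps (28, 28, 35, 28, 28, 35) vary with month length.
This is the last Wednesday of each month.
February 2014 ends with Wednesday February 26, 2014.
Last Wednesday of March 2014: March 26, 2014.
April 2014 ends with Wednesday April 30, 2014.
May 2014 ends with Wednesday May 28, 2014.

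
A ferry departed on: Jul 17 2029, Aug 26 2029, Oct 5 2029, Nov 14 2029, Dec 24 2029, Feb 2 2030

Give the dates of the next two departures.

Mar 14 2030, Apr 23 2030

Every event comes 40 days after the last (40, 40, 40, 40, 40).
Feb 2 2030 + 40 days = Mar 14 2030.
Mar 14 2030 + 40 days = Apr 23 2030.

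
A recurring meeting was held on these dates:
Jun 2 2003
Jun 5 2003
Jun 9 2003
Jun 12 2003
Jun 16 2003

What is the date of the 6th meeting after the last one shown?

Jul 7 2003

Every event lands on a Monday or Thursday (gaps cycle 3, 4, 3, 4).
So the schedule is: every Monday and Thursday.
The following Thursday is Jun 19 2003.
The following Monday is Jun 23 2003.
Next Thursday: Jun 26 2003.
The following Monday is Jun 30 2003.
The following Thursday is Jul 3 2003.
The following Monday is Jul 7 2003.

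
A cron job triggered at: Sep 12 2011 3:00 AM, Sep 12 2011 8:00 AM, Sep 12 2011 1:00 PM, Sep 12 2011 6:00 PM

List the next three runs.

The interval is a steady 5 hours (5, 5, 5).
Sep 12 2011 6:00 PM + 5 h = Sep 12 2011 11:00 PM.
Sep 12 2011 11:00 PM + 5 h = Sep 13 2011 4:00 AM.
Sep 13 2011 4:00 AM + 5 h = Sep 13 2011 9:00 AM.

Sep 12 2011 11:00 PM, Sep 13 2011 4:00 AM, Sep 13 2011 9:00 AM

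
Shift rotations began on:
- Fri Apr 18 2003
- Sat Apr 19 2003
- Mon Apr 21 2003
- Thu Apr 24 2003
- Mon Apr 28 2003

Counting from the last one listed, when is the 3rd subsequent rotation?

Fri May 16 2003

Intervals are 1, 2, 3, 4 days — an arithmetic progression with common difference 1.
Next gap: 5 days. Mon Apr 28 2003 + 5 days = Sat May 3 2003.
Next gap: 6 days. Sat May 3 2003 + 6 days = Fri May 9 2003.
Next gap: 7 days. Fri May 9 2003 + 7 days = Fri May 16 2003.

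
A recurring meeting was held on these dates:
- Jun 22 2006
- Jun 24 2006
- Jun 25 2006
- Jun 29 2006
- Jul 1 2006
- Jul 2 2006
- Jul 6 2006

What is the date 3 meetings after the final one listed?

The gap pattern 2, 1, 4, 2, 1, 4 repeats every 3 events.
These are the Thursdays, Saturdays and Sundays of each week.
Next Saturday: Jul 8 2006.
Next Sunday: Jul 9 2006.
Next Thursday: Jul 13 2006.

Jul 13 2006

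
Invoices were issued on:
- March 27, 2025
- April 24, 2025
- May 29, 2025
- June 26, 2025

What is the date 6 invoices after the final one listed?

Every date is a Thursday; gaps 28, 35, 28 days.
Each is the last Thursday of its month (at least one falls on the 29th or later, ruling out '4th Thursday').
Last Thursday of July 2025: July 31, 2025.
August 2025 ends with Thursday August 28, 2025.
September 2025 ends with Thursday September 25, 2025.
Last Thursday of October 2025: October 30, 2025.
Last Thursday of November 2025: November 27, 2025.
Last Thursday of December 2025: December 25, 2025.

December 25, 2025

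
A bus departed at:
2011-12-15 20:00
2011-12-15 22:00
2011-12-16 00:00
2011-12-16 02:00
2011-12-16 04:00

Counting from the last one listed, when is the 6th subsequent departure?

2011-12-16 16:00

The interval is a steady 2 hours (2, 2, 2, 2).
2011-12-16 04:00 + 2 h = 2011-12-16 06:00.
2011-12-16 06:00 + 2 h = 2011-12-16 08:00.
2011-12-16 08:00 + 2 h = 2011-12-16 10:00.
2011-12-16 10:00 + 2 h = 2011-12-16 12:00.
2011-12-16 12:00 + 2 h = 2011-12-16 14:00.
2011-12-16 14:00 + 2 h = 2011-12-16 16:00.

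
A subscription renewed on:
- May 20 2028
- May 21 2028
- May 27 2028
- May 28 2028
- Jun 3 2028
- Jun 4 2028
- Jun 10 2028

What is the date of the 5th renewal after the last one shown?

Every event lands on a Saturday or Sunday (gaps cycle 1, 6, 1, 6, 1, 6).
So the schedule is: every Saturday and Sunday.
The following Sunday is Jun 11 2028.
Next Saturday: Jun 17 2028.
Next Sunday: Jun 18 2028.
The following Saturday is Jun 24 2028.
Next Sunday: Jun 25 2028.

Jun 25 2028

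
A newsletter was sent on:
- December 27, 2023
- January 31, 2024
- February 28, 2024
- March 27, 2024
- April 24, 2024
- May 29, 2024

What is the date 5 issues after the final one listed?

October 30, 2024

These are Wednesdays with 35, 28, 28, 28, 35-day gaps.
Each is the final Wednesday of its month — January 31, 2024 is past the 28th, so '4th Wednesday' doesn't fit.
Last Wednesday of June 2024: June 26, 2024.
July 2024 ends with Wednesday July 31, 2024.
August 2024 ends with Wednesday August 28, 2024.
September 2024 ends with Wednesday September 25, 2024.
Last Wednesday of October 2024: October 30, 2024.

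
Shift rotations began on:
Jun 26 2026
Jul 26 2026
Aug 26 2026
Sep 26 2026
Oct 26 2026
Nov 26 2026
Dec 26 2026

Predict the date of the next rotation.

The day-of-month is always 26 (30, 31, 31, 30, 31, 30 days between events).
So this recurs on the 26th of each month.
Next: January 2027 → Jan 26 2027.

Jan 26 2027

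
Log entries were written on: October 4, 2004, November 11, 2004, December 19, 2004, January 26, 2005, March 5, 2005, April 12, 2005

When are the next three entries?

May 20, 2005; June 27, 2005; August 4, 2005

Every event comes 38 days after the last (38, 38, 38, 38, 38).
April 12, 2005 + 38 days = May 20, 2005.
May 20, 2005 + 38 days = June 27, 2005.
June 27, 2005 + 38 days = August 4, 2005.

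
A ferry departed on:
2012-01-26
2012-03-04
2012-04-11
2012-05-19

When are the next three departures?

The spacing is 38, 38, 38 days — always 38 days.
2012-05-19 + 38 days = 2012-06-26.
2012-06-26 + 38 days = 2012-08-03.
2012-08-03 + 38 days = 2012-09-10.

2012-06-26, 2012-08-03, 2012-09-10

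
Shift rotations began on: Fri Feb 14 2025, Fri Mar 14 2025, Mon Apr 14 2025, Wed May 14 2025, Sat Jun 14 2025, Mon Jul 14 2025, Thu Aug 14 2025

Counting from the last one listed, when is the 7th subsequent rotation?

Sat Mar 14 2026

The day-of-month is always 14 (28, 31, 30, 31, 30, 31 days between events).
So this recurs on the 14th of each month.
September 2025: Sun Sep 14 2025.
October 2025: Tue Oct 14 2025.
November 2025: Fri Nov 14 2025.
Next: December 2025 → Sun Dec 14 2025.
Next: January 2026 → Wed Jan 14 2026.
Next: February 2026 → Sat Feb 14 2026.
Next: March 2026 → Sat Mar 14 2026.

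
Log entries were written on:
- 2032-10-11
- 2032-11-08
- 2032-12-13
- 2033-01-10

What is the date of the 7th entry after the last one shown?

Gaps: 28, 35, 28 days — a mix of 28 and 35. Every date is a Monday.
Each is the 2nd Monday of its month.
2nd Monday of February 2033: 2033-02-14.
March 2033 — 2nd Monday is 2033-03-14.
April 2033 — 2nd Monday is 2033-04-11.
2nd Monday of May 2033: 2033-05-09.
2nd Monday of June 2033: 2033-06-13.
2nd Monday of July 2033: 2033-07-11.
2nd Monday of August 2033: 2033-08-08.

2033-08-08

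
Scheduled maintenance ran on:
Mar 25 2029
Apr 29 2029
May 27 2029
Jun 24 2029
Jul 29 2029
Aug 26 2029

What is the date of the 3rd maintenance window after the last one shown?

Nov 25 2029

These are Sundays with 35, 28, 28, 35, 28-day gaps.
Each is the final Sunday of its month — Apr 29 2029 is past the 28th, so '4th Sunday' doesn't fit.
September 2029 ends with Sunday Sep 30 2029.
Last Sunday of October 2029: Oct 28 2029.
Last Sunday of November 2029: Nov 25 2029.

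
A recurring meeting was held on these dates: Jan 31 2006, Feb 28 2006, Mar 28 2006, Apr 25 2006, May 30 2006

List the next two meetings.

All Tuesdays; the gaps (28, 28, 28, 35) vary with month length.
This is the last Tuesday of each month.
June 2006 ends with Tuesday Jun 27 2006.
Last Tuesday of July 2006: Jul 25 2006.

Jun 27 2006, Jul 25 2006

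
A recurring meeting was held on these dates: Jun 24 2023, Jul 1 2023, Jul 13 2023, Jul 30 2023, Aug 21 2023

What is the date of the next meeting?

Intervals are 7, 12, 17, 22 days — an arithmetic progression with common difference 5.
Next gap: 27 days. Aug 21 2023 + 27 days = Sep 17 2023.

Sep 17 2023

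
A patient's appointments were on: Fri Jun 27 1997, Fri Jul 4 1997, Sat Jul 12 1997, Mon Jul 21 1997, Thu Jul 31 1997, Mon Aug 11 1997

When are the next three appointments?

Sat Aug 23 1997, Fri Sep 5 1997, Fri Sep 19 1997

The spacing grows by 1 each time: 7, 8, 9, 10, 11 days.
Next gap: 12 days. Mon Aug 11 1997 + 12 days = Sat Aug 23 1997.
Next gap: 13 days. Sat Aug 23 1997 + 13 days = Fri Sep 5 1997.
Next gap: 14 days. Fri Sep 5 1997 + 14 days = Fri Sep 19 1997.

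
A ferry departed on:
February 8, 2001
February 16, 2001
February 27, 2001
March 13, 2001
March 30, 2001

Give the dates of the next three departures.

Intervals are 8, 11, 14, 17 days — an arithmetic progression with common difference 3.
Next gap: 20 days. March 30, 2001 + 20 days = April 19, 2001.
Next gap: 23 days. April 19, 2001 + 23 days = May 12, 2001.
Next gap: 26 days. May 12, 2001 + 26 days = June 7, 2001.

April 19, 2001; May 12, 2001; June 7, 2001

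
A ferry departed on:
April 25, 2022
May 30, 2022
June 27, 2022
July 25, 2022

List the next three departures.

August 29, 2022; September 26, 2022; October 31, 2022

Every date is a Monday; gaps 35, 28, 28 days.
Each is the last Monday of its month (at least one falls on the 29th or later, ruling out '4th Monday').
August 2022 ends with Monday August 29, 2022.
September 2022 ends with Monday September 26, 2022.
Last Monday of October 2022: October 31, 2022.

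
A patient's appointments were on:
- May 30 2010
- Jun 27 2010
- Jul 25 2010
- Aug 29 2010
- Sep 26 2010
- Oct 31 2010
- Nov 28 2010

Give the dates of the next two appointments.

These are Sundays with 28, 28, 35, 28, 35, 28-day gaps.
Each is the final Sunday of its month — May 30 2010 is past the 28th, so '4th Sunday' doesn't fit.
Last Sunday of December 2010: Dec 26 2010.
Last Sunday of January 2011: Jan 30 2011.

Dec 26 2010, Jan 30 2011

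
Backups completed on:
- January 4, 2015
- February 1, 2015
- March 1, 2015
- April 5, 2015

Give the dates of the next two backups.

These are Sundays at 28- or 35-day spacing (28, 28, 35).
The pattern: 1st Sunday of the month.
1st Sunday of May 2015: May 3, 2015.
June 2015 — 1st Sunday is June 7, 2015.

May 3, 2015; June 7, 2015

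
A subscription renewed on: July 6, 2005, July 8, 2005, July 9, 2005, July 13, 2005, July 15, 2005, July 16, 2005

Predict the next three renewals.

July 20, 2005; July 22, 2005; July 23, 2005

Gaps: 2, 1, 4, 2, 1 days — not constant, but cyclic with period 3.
The events fall on every Wednesday, Friday and Saturday.
Next Wednesday: July 20, 2005.
The following Friday is July 22, 2005.
Next Saturday: July 23, 2005.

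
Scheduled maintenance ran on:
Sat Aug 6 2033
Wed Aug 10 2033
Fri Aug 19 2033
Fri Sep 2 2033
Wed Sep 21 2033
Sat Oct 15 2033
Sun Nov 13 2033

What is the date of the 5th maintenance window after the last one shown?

Wed Jun 21 2034

Gaps: 4, 9, 14, 19, 24, 29 days — each gap is 5 larger than the previous one.
Next gap: 34 days. Sun Nov 13 2033 + 34 days = Sat Dec 17 2033.
Next gap: 39 days. Sat Dec 17 2033 + 39 days = Wed Jan 25 2034.
Next gap: 44 days. Wed Jan 25 2034 + 44 days = Fri Mar 10 2034.
Next gap: 49 days. Fri Mar 10 2034 + 49 days = Fri Apr 28 2034.
Next gap: 54 days. Fri Apr 28 2034 + 54 days = Wed Jun 21 2034.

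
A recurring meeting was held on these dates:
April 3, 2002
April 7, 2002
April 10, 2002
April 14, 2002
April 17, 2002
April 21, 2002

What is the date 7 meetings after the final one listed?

Gaps: 4, 3, 4, 3, 4 days — not constant, but cyclic with period 2.
The events fall on every Wednesday and Sunday.
Next Wednesday: April 24, 2002.
Next Sunday: April 28, 2002.
The following Wednesday is May 1, 2002.
Next Sunday: May 5, 2002.
Next Wednesday: May 8, 2002.
The following Sunday is May 12, 2002.
Next Wednesday: May 15, 2002.

May 15, 2002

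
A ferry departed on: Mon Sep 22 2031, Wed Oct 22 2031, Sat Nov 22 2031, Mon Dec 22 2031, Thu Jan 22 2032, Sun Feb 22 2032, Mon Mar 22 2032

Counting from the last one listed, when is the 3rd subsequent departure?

Gaps: 30, 31, 30, 31, 31, 29 days — not constant. Every event is on the 22nd of the month.
Pattern: the 22nd of each month.
April 2032: Thu Apr 22 2032.
May 2032: Sat May 22 2032.
Next: June 2032 → Tue Jun 22 2032.

Tue Jun 22 2032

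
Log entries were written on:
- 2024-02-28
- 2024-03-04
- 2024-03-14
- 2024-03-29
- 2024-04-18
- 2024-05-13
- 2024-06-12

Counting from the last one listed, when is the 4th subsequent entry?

2024-11-29

Intervals are 5, 10, 15, 20, 25, 30 days — an arithmetic progression with common difference 5.
Next gap: 35 days. 2024-06-12 + 35 days = 2024-07-17.
Next gap: 40 days. 2024-07-17 + 40 days = 2024-08-26.
Next gap: 45 days. 2024-08-26 + 45 days = 2024-10-10.
Next gap: 50 days. 2024-10-10 + 50 days = 2024-11-29.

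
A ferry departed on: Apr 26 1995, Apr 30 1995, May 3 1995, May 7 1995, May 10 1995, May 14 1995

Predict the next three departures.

May 17 1995, May 21 1995, May 24 1995

The gap pattern 4, 3, 4, 3, 4 repeats every 2 events.
These are the Wednesdays and Sundays of each week.
The following Wednesday is May 17 1995.
Next Sunday: May 21 1995.
Next Wednesday: May 24 1995.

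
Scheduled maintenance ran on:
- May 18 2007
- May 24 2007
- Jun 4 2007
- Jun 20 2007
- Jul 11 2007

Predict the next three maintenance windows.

Aug 6 2007, Sep 6 2007, Oct 12 2007

The spacing grows by 5 each time: 6, 11, 16, 21 days.
Next gap: 26 days. Jul 11 2007 + 26 days = Aug 6 2007.
Next gap: 31 days. Aug 6 2007 + 31 days = Sep 6 2007.
Next gap: 36 days. Sep 6 2007 + 36 days = Oct 12 2007.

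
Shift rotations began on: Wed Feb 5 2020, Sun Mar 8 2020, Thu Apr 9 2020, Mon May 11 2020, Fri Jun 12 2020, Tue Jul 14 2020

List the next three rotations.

Sat Aug 15 2020, Wed Sep 16 2020, Sun Oct 18 2020

Gaps between consecutive events: 32, 32, 32, 32, 32 days — a constant 32-day interval.
Tue Jul 14 2020 + 32 days = Sat Aug 15 2020.
Sat Aug 15 2020 + 32 days = Wed Sep 16 2020.
Wed Sep 16 2020 + 32 days = Sun Oct 18 2020.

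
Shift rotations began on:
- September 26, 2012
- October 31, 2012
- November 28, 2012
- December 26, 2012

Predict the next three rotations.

January 30, 2013; February 27, 2013; March 27, 2013

These are Wednesdays with 35, 28, 28-day gaps.
Each is the final Wednesday of its month — October 31, 2012 is past the 28th, so '4th Wednesday' doesn't fit.
January 2013 ends with Wednesday January 30, 2013.
Last Wednesday of February 2013: February 27, 2013.
March 2013 ends with Wednesday March 27, 2013.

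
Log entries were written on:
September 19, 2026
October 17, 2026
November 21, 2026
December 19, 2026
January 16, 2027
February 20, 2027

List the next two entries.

All dates are Saturdays, 28, 35, 28, 28, 35 days apart.
Specifically, the 3rd Saturday of each month.
3rd Saturday of March 2027: March 20, 2027.
April 2027 — 3rd Saturday is April 17, 2027.

March 20, 2027; April 17, 2027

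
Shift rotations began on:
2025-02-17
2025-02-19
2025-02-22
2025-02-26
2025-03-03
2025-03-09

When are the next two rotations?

The spacing grows by 1 each time: 2, 3, 4, 5, 6 days.
Next gap: 7 days. 2025-03-09 + 7 days = 2025-03-16.
Next gap: 8 days. 2025-03-16 + 8 days = 2025-03-24.

2025-03-16, 2025-03-24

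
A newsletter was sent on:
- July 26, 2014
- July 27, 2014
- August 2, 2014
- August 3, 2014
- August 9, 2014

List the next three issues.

August 10, 2014; August 16, 2014; August 17, 2014

Every event lands on a Saturday or Sunday (gaps cycle 1, 6, 1, 6).
So the schedule is: every Saturday and Sunday.
The following Sunday is August 10, 2014.
The following Saturday is August 16, 2014.
Next Sunday: August 17, 2014.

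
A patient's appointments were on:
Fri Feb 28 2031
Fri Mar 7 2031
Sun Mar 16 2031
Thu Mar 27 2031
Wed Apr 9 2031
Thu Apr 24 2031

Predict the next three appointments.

Sun May 11 2031, Fri May 30 2031, Fri Jun 20 2031

Gaps: 7, 9, 11, 13, 15 days — each gap is 2 larger than the previous one.
Next gap: 17 days. Thu Apr 24 2031 + 17 days = Sun May 11 2031.
Next gap: 19 days. Sun May 11 2031 + 19 days = Fri May 30 2031.
Next gap: 21 days. Fri May 30 2031 + 21 days = Fri Jun 20 2031.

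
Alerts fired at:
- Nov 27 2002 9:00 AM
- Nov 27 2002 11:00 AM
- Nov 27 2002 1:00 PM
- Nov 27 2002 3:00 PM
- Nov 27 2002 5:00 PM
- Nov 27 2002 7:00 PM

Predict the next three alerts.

Gaps: 2, 2, 2, 2, 2 hours — each event is 2 hours after the previous one.
Nov 27 2002 7:00 PM + 2 h = Nov 27 2002 9:00 PM.
Nov 27 2002 9:00 PM + 2 h = Nov 27 2002 11:00 PM.
Nov 27 2002 11:00 PM + 2 h = Nov 28 2002 1:00 AM.

Nov 27 2002 9:00 PM, Nov 27 2002 11:00 PM, Nov 28 2002 1:00 AM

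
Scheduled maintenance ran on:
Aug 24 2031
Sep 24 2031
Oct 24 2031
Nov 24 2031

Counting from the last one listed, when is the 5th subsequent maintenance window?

Apr 24 2032

Gaps: 31, 30, 31 days — not constant. Every event is on the 24th of the month.
Pattern: the 24th of each month.
Next: December 2031 → Dec 24 2031.
Next: January 2032 → Jan 24 2032.
Next: February 2032 → Feb 24 2032.
March 2032: Mar 24 2032.
Next: April 2032 → Apr 24 2032.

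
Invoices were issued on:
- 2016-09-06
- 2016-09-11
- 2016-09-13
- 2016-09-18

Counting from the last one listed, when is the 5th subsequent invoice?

Every event lands on a Tuesday or Sunday (gaps cycle 5, 2, 5).
So the schedule is: every Tuesday and Sunday.
The following Tuesday is 2016-09-20.
Next Sunday: 2016-09-25.
The following Tuesday is 2016-09-27.
The following Sunday is 2016-10-02.
The following Tuesday is 2016-10-04.

2016-10-04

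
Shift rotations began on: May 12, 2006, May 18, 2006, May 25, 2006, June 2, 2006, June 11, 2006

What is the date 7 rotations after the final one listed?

September 10, 2006

Intervals are 6, 7, 8, 9 days — an arithmetic progression with common difference 1.
Next gap: 10 days. June 11, 2006 + 10 days = June 21, 2006.
Next gap: 11 days. June 21, 2006 + 11 days = July 2, 2006.
Next gap: 12 days. July 2, 2006 + 12 days = July 14, 2006.
Next gap: 13 days. July 14, 2006 + 13 days = July 27, 2006.
Next gap: 14 days. July 27, 2006 + 14 days = August 10, 2006.
Next gap: 15 days. August 10, 2006 + 15 days = August 25, 2006.
Next gap: 16 days. August 25, 2006 + 16 days = September 10, 2006.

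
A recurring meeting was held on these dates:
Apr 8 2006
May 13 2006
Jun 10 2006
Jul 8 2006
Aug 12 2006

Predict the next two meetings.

These are Saturdays at 28- or 35-day spacing (35, 28, 28, 35).
The pattern: 2nd Saturday of the month.
September 2006 — 2nd Saturday is Sep 9 2006.
2nd Saturday of October 2006: Oct 14 2006.

Sep 9 2006, Oct 14 2006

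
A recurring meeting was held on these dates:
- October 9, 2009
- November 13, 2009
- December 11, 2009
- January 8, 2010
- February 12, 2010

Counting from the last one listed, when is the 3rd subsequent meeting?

May 14, 2010

All dates are Fridays, 35, 28, 28, 35 days apart.
Specifically, the 2nd Friday of each month.
March 2010 — 2nd Friday is March 12, 2010.
April 2010 — 2nd Friday is April 9, 2010.
2nd Friday of May 2010: May 14, 2010.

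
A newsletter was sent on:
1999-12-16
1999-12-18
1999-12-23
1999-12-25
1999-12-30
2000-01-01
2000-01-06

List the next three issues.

2000-01-08, 2000-01-13, 2000-01-15

Gaps: 2, 5, 2, 5, 2, 5 days — not constant, but cyclic with period 2.
The events fall on every Thursday and Saturday.
Next Saturday: 2000-01-08.
The following Thursday is 2000-01-13.
The following Saturday is 2000-01-15.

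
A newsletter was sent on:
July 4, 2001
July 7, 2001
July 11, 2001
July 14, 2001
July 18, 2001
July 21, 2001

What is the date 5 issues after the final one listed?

The gap pattern 3, 4, 3, 4, 3 repeats every 2 events.
These are the Wednesdays and Saturdays of each week.
Next Wednesday: July 25, 2001.
Next Saturday: July 28, 2001.
The following Wednesday is August 1, 2001.
The following Saturday is August 4, 2001.
Next Wednesday: August 8, 2001.

August 8, 2001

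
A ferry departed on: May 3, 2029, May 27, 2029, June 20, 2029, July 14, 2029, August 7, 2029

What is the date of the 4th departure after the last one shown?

Gaps between consecutive events: 24, 24, 24, 24 days — a constant 24-day interval.
August 7, 2029 + 24 days = August 31, 2029.
August 31, 2029 + 24 days = September 24, 2029.
September 24, 2029 + 24 days = October 18, 2029.
October 18, 2029 + 24 days = November 11, 2029.

November 11, 2029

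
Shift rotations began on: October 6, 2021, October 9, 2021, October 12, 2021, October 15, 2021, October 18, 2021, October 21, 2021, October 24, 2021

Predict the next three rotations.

Every event comes 3 days after the last (3, 3, 3, 3, 3, 3).
October 24, 2021 + 3 days = October 27, 2021.
October 27, 2021 + 3 days = October 30, 2021.
October 30, 2021 + 3 days = November 2, 2021.

October 27, 2021; October 30, 2021; November 2, 2021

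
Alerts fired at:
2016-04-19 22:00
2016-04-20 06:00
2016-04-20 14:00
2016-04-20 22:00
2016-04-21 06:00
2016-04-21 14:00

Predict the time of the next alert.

The interval is a steady 8 hours (8, 8, 8, 8, 8).
2016-04-21 14:00 + 8 h = 2016-04-21 22:00.

2016-04-21 22:00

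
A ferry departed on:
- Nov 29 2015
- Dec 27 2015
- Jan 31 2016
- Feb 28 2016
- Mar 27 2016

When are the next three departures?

Apr 24 2016, May 29 2016, Jun 26 2016

Every date is a Sunday; gaps 28, 35, 28, 28 days.
Each is the last Sunday of its month (at least one falls on the 29th or later, ruling out '4th Sunday').
Last Sunday of April 2016: Apr 24 2016.
May 2016 ends with Sunday May 29 2016.
June 2016 ends with Sunday Jun 26 2016.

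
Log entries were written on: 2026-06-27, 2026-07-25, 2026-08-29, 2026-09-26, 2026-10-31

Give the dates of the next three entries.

These are Saturdays with 28, 35, 28, 35-day gaps.
Each is the final Saturday of its month — 2026-08-29 is past the 28th, so '4th Saturday' doesn't fit.
Last Saturday of November 2026: 2026-11-28.
December 2026 ends with Saturday 2026-12-26.
Last Saturday of January 2027: 2027-01-30.

2026-11-28, 2026-12-26, 2027-01-30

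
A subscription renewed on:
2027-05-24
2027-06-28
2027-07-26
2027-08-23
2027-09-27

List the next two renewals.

2027-10-25, 2027-11-22

Gaps: 35, 28, 28, 35 days — a mix of 28 and 35. Every date is a Monday.
Each is the 4th Monday of its month.
4th Monday of October 2027: 2027-10-25.
4th Monday of November 2027: 2027-11-22.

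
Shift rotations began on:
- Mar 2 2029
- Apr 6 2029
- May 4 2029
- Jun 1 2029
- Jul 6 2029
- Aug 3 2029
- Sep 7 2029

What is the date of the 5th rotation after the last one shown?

Feb 1 2030

All dates are Fridays, 35, 28, 28, 35, 28, 35 days apart.
Specifically, the 1st Friday of each month.
October 2029 — 1st Friday is Oct 5 2029.
November 2029 — 1st Friday is Nov 2 2029.
December 2029 — 1st Friday is Dec 7 2029.
1st Friday of January 2030: Jan 4 2030.
1st Friday of February 2030: Feb 1 2030.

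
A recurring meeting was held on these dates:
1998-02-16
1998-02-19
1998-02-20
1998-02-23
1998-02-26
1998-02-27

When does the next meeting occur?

Every event lands on a Monday or Thursday or Friday (gaps cycle 3, 1, 3, 3, 1).
So the schedule is: every Monday, Thursday and Friday.
Next Monday: 1998-03-02.

1998-03-02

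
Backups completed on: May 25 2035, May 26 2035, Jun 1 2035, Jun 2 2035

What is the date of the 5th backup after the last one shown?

Jun 22 2035

Every event lands on a Friday or Saturday (gaps cycle 1, 6, 1).
So the schedule is: every Friday and Saturday.
Next Friday: Jun 8 2035.
The following Saturday is Jun 9 2035.
The following Friday is Jun 15 2035.
The following Saturday is Jun 16 2035.
The following Friday is Jun 22 2035.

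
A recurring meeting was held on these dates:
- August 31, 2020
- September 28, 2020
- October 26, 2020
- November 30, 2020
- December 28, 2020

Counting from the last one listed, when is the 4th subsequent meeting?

Every date is a Monday; gaps 28, 28, 35, 28 days.
Each is the last Monday of its month (at least one falls on the 29th or later, ruling out '4th Monday').
January 2021 ends with Monday January 25, 2021.
Last Monday of February 2021: February 22, 2021.
March 2021 ends with Monday March 29, 2021.
April 2021 ends with Monday April 26, 2021.

April 26, 2021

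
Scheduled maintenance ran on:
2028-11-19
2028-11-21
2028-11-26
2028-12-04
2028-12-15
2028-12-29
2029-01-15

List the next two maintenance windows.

2029-02-04, 2029-02-27

Intervals are 2, 5, 8, 11, 14, 17 days — an arithmetic progression with common difference 3.
Next gap: 20 days. 2029-01-15 + 20 days = 2029-02-04.
Next gap: 23 days. 2029-02-04 + 23 days = 2029-02-27.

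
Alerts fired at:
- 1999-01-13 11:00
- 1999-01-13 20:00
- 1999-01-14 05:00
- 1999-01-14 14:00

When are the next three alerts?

1999-01-14 23:00, 1999-01-15 08:00, 1999-01-15 17:00

Gaps: 9, 9, 9 hours — each event is 9 hours after the previous one.
1999-01-14 14:00 + 9 h = 1999-01-14 23:00.
1999-01-14 23:00 + 9 h = 1999-01-15 08:00.
1999-01-15 08:00 + 9 h = 1999-01-15 17:00.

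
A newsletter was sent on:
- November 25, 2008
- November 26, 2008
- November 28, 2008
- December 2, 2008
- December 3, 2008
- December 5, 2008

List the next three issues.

The gap pattern 1, 2, 4, 1, 2 repeats every 3 events.
These are the Tuesdays, Wednesdays and Fridays of each week.
Next Tuesday: December 9, 2008.
The following Wednesday is December 10, 2008.
Next Friday: December 12, 2008.

December 9, 2008; December 10, 2008; December 12, 2008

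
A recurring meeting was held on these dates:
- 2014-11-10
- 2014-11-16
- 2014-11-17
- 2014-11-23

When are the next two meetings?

Gaps: 6, 1, 6 days — not constant, but cyclic with period 2.
The events fall on every Monday and Sunday.
The following Monday is 2014-11-24.
The following Sunday is 2014-11-30.

2014-11-24, 2014-11-30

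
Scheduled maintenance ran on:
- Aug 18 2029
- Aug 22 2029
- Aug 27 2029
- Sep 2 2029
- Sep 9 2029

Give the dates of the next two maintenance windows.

Sep 17 2029, Sep 26 2029

Gaps: 4, 5, 6, 7 days — each gap is 1 larger than the previous one.
Next gap: 8 days. Sep 9 2029 + 8 days = Sep 17 2029.
Next gap: 9 days. Sep 17 2029 + 9 days = Sep 26 2029.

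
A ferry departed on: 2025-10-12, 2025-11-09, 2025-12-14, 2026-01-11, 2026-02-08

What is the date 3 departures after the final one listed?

2026-05-10

All dates are Sundays, 28, 35, 28, 28 days apart.
Specifically, the 2nd Sunday of each month.
March 2026 — 2nd Sunday is 2026-03-08.
April 2026 — 2nd Sunday is 2026-04-12.
May 2026 — 2nd Sunday is 2026-05-10.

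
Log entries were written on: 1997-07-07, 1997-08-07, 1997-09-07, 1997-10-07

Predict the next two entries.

Each date is the 7th; the gaps (31, 31, 30) track the month lengths.
The rule is the 7th of each month.
November 1997: 1997-11-07.
Next: December 1997 → 1997-12-07.

1997-11-07, 1997-12-07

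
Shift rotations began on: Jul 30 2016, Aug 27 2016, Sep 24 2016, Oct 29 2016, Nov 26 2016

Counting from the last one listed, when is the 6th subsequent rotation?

May 27 2017

Every date is a Saturday; gaps 28, 28, 35, 28 days.
Each is the last Saturday of its month (at least one falls on the 29th or later, ruling out '4th Saturday').
December 2016 ends with Saturday Dec 31 2016.
Last Saturday of January 2017: Jan 28 2017.
Last Saturday of February 2017: Feb 25 2017.
Last Saturday of March 2017: Mar 25 2017.
April 2017 ends with Saturday Apr 29 2017.
Last Saturday of May 2017: May 27 2017.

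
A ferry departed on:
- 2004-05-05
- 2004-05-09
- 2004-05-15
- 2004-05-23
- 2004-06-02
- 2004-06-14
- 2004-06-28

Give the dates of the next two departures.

2004-07-14, 2004-08-01

Gaps: 4, 6, 8, 10, 12, 14 days — each gap is 2 larger than the previous one.
Next gap: 16 days. 2004-06-28 + 16 days = 2004-07-14.
Next gap: 18 days. 2004-07-14 + 18 days = 2004-08-01.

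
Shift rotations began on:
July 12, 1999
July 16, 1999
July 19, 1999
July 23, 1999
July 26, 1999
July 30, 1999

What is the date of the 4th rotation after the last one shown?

August 13, 1999

The gap pattern 4, 3, 4, 3, 4 repeats every 2 events.
These are the Mondays and Fridays of each week.
Next Monday: August 2, 1999.
Next Friday: August 6, 1999.
Next Monday: August 9, 1999.
The following Friday is August 13, 1999.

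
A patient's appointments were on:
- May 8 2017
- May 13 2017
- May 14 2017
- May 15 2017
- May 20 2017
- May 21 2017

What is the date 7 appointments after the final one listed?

Every event lands on a Monday or Saturday or Sunday (gaps cycle 5, 1, 1, 5, 1).
So the schedule is: every Monday, Saturday and Sunday.
The following Monday is May 22 2017.
Next Saturday: May 27 2017.
The following Sunday is May 28 2017.
Next Monday: May 29 2017.
The following Saturday is Jun 3 2017.
Next Sunday: Jun 4 2017.
The following Monday is Jun 5 2017.

Jun 5 2017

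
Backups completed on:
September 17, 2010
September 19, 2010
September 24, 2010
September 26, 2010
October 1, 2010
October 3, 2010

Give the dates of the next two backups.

The gap pattern 2, 5, 2, 5, 2 repeats every 2 events.
These are the Fridays and Sundays of each week.
Next Friday: October 8, 2010.
Next Sunday: October 10, 2010.

October 8, 2010; October 10, 2010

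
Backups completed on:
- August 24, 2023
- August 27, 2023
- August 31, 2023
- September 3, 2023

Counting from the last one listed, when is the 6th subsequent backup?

September 24, 2023

Gaps: 3, 4, 3 days — not constant, but cyclic with period 2.
The events fall on every Thursday and Sunday.
Next Thursday: September 7, 2023.
Next Sunday: September 10, 2023.
Next Thursday: September 14, 2023.
Next Sunday: September 17, 2023.
The following Thursday is September 21, 2023.
Next Sunday: September 24, 2023.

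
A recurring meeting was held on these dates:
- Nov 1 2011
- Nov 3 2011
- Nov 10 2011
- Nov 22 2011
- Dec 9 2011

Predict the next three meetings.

Gaps: 2, 7, 12, 17 days — each gap is 5 larger than the previous one.
Next gap: 22 days. Dec 9 2011 + 22 days = Dec 31 2011.
Next gap: 27 days. Dec 31 2011 + 27 days = Jan 27 2012.
Next gap: 32 days. Jan 27 2012 + 32 days = Feb 28 2012.

Dec 31 2011, Jan 27 2012, Feb 28 2012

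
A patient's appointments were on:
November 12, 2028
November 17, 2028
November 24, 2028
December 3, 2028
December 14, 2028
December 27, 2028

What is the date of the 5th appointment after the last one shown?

April 1, 2029

Gaps: 5, 7, 9, 11, 13 days — each gap is 2 larger than the previous one.
Next gap: 15 days. December 27, 2028 + 15 days = January 11, 2029.
Next gap: 17 days. January 11, 2029 + 17 days = January 28, 2029.
Next gap: 19 days. January 28, 2029 + 19 days = February 16, 2029.
Next gap: 21 days. February 16, 2029 + 21 days = March 9, 2029.
Next gap: 23 days. March 9, 2029 + 23 days = April 1, 2029.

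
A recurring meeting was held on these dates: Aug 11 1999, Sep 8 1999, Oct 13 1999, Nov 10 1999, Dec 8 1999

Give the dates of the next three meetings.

Jan 12 2000, Feb 9 2000, Mar 8 2000

Gaps: 28, 35, 28, 28 days — a mix of 28 and 35. Every date is a Wednesday.
Each is the 2nd Wednesday of its month.
2nd Wednesday of January 2000: Jan 12 2000.
February 2000 — 2nd Wednesday is Feb 9 2000.
2nd Wednesday of March 2000: Mar 8 2000.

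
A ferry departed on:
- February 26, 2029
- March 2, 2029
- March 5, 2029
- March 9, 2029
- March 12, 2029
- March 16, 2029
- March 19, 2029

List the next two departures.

The gap pattern 4, 3, 4, 3, 4, 3 repeats every 2 events.
These are the Mondays and Fridays of each week.
The following Friday is March 23, 2029.
The following Monday is March 26, 2029.

March 23, 2029; March 26, 2029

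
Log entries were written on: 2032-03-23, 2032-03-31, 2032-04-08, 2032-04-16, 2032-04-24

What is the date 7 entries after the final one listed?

2032-06-19

The spacing is 8, 8, 8, 8 days — always 8 days.
2032-04-24 + 8 days = 2032-05-02.
2032-05-02 + 8 days = 2032-05-10.
2032-05-10 + 8 days = 2032-05-18.
2032-05-18 + 8 days = 2032-05-26.
2032-05-26 + 8 days = 2032-06-03.
2032-06-03 + 8 days = 2032-06-11.
2032-06-11 + 8 days = 2032-06-19.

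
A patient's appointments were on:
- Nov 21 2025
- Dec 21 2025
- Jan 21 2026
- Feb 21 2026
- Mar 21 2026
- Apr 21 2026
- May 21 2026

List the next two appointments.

Gaps: 30, 31, 31, 28, 31, 30 days — not constant. Every event is on the 21st of the month.
Pattern: the 21st of each month.
June 2026: Jun 21 2026.
July 2026: Jul 21 2026.

Jun 21 2026, Jul 21 2026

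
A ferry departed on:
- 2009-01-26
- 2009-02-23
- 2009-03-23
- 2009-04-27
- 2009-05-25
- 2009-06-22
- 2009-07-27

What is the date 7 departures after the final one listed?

All dates are Mondays, 28, 28, 35, 28, 28, 35 days apart.
Specifically, the 4th Monday of each month.
4th Monday of August 2009: 2009-08-24.
4th Monday of September 2009: 2009-09-28.
October 2009 — 4th Monday is 2009-10-26.
4th Monday of November 2009: 2009-11-23.
December 2009 — 4th Monday is 2009-12-28.
January 2010 — 4th Monday is 2010-01-25.
February 2010 — 4th Monday is 2010-02-22.

2010-02-22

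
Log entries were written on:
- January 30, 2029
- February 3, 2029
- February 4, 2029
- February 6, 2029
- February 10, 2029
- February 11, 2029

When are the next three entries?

Every event lands on a Tuesday or Saturday or Sunday (gaps cycle 4, 1, 2, 4, 1).
So the schedule is: every Tuesday, Saturday and Sunday.
The following Tuesday is February 13, 2029.
Next Saturday: February 17, 2029.
The following Sunday is February 18, 2029.

February 13, 2029; February 17, 2029; February 18, 2029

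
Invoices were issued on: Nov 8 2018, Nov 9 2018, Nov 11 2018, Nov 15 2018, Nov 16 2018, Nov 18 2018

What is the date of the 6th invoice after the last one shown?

Dec 2 2018

The gap pattern 1, 2, 4, 1, 2 repeats every 3 events.
These are the Thursdays, Fridays and Sundays of each week.
The following Thursday is Nov 22 2018.
Next Friday: Nov 23 2018.
The following Sunday is Nov 25 2018.
Next Thursday: Nov 29 2018.
The following Friday is Nov 30 2018.
The following Sunday is Dec 2 2018.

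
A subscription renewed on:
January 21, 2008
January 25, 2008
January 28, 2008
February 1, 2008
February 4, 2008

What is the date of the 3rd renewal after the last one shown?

Every event lands on a Monday or Friday (gaps cycle 4, 3, 4, 3).
So the schedule is: every Monday and Friday.
Next Friday: February 8, 2008.
Next Monday: February 11, 2008.
The following Friday is February 15, 2008.

February 15, 2008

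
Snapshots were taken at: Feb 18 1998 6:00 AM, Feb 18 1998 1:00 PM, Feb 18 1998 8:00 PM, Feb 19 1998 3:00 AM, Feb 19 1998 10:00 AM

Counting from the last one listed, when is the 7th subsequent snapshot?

Feb 21 1998 11:00 AM

The interval is a steady 7 hours (7, 7, 7, 7).
Feb 19 1998 10:00 AM + 7 h = Feb 19 1998 5:00 PM.
Feb 19 1998 5:00 PM + 7 h = Feb 20 1998 12:00 AM.
Feb 20 1998 12:00 AM + 7 h = Feb 20 1998 7:00 AM.
Feb 20 1998 7:00 AM + 7 h = Feb 20 1998 2:00 PM.
Feb 20 1998 2:00 PM + 7 h = Feb 20 1998 9:00 PM.
Feb 20 1998 9:00 PM + 7 h = Feb 21 1998 4:00 AM.
Feb 21 1998 4:00 AM + 7 h = Feb 21 1998 11:00 AM.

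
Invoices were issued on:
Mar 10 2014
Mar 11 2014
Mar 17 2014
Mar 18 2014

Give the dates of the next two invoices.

The gap pattern 1, 6, 1 repeats every 2 events.
These are the Mondays and Tuesdays of each week.
Next Monday: Mar 24 2014.
Next Tuesday: Mar 25 2014.

Mar 24 2014, Mar 25 2014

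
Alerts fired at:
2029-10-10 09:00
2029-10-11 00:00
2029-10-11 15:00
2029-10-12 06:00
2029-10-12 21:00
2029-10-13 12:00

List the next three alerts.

Spacing: 15, 15, 15, 15, 15 h — constant 15 h.
2029-10-13 12:00 + 15 h = 2029-10-14 03:00.
2029-10-14 03:00 + 15 h = 2029-10-14 18:00.
2029-10-14 18:00 + 15 h = 2029-10-15 09:00.

2029-10-14 03:00, 2029-10-14 18:00, 2029-10-15 09:00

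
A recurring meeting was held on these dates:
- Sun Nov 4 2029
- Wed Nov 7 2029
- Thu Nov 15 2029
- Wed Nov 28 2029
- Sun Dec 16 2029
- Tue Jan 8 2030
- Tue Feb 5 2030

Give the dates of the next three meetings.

Sun Mar 10 2030, Wed Apr 17 2030, Thu May 30 2030

The spacing grows by 5 each time: 3, 8, 13, 18, 23, 28 days.
Next gap: 33 days. Tue Feb 5 2030 + 33 days = Sun Mar 10 2030.
Next gap: 38 days. Sun Mar 10 2030 + 38 days = Wed Apr 17 2030.
Next gap: 43 days. Wed Apr 17 2030 + 43 days = Thu May 30 2030.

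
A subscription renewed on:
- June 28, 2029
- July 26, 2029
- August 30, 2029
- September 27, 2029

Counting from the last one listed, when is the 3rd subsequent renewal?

All Thursdays; the gaps (28, 35, 28) vary with month length.
This is the last Thursday of each month.
Last Thursday of October 2029: October 25, 2029.
November 2029 ends with Thursday November 29, 2029.
December 2029 ends with Thursday December 27, 2029.

December 27, 2029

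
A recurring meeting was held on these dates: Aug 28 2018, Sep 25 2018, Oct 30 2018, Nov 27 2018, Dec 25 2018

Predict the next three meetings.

Jan 29 2019, Feb 26 2019, Mar 26 2019

Every date is a Tuesday; gaps 28, 35, 28, 28 days.
Each is the last Tuesday of its month (at least one falls on the 29th or later, ruling out '4th Tuesday').
Last Tuesday of January 2019: Jan 29 2019.
Last Tuesday of February 2019: Feb 26 2019.
Last Tuesday of March 2019: Mar 26 2019.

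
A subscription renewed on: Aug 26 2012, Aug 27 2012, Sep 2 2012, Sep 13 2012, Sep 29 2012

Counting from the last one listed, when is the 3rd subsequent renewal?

Dec 16 2012

The spacing grows by 5 each time: 1, 6, 11, 16 days.
Next gap: 21 days. Sep 29 2012 + 21 days = Oct 20 2012.
Next gap: 26 days. Oct 20 2012 + 26 days = Nov 15 2012.
Next gap: 31 days. Nov 15 2012 + 31 days = Dec 16 2012.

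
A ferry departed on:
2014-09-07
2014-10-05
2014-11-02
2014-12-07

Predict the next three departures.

These are Sundays at 28- or 35-day spacing (28, 28, 35).
The pattern: 1st Sunday of the month.
1st Sunday of January 2015: 2015-01-04.
February 2015 — 1st Sunday is 2015-02-01.
March 2015 — 1st Sunday is 2015-03-01.

2015-01-04, 2015-02-01, 2015-03-01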